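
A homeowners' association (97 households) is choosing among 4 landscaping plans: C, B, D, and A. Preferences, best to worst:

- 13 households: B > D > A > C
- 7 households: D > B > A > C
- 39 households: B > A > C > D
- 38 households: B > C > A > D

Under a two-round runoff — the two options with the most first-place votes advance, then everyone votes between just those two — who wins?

Round 1 first-place votes: C 0, B 90, D 7, A 0.
B and D advance.
Runoff: B is preferred to D by 90 voters; D by 7.
B wins the runoff.

B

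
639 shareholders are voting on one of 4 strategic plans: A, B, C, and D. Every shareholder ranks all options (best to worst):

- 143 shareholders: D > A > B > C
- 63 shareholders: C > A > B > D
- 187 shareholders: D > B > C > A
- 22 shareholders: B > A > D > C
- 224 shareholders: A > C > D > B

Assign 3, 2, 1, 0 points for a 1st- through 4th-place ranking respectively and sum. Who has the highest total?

A: 143·2 + 63·2 + 187·0 + 22·2 + 224·3 = 1128
B: 143·1 + 63·1 + 187·2 + 22·3 + 224·0 = 646
C: 143·0 + 63·3 + 187·1 + 22·0 + 224·2 = 824
D: 143·3 + 63·0 + 187·3 + 22·1 + 224·1 = 1236
D has the highest Borda score (1236).

D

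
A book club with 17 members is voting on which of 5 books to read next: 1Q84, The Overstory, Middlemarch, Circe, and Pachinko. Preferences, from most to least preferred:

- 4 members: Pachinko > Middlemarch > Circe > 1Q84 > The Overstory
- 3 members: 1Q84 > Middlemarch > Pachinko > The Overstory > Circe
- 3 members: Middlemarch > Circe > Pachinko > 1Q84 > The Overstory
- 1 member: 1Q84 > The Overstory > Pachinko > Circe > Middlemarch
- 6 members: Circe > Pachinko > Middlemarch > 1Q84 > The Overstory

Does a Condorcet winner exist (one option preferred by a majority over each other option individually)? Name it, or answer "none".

Checking pairwise contests:
Middlemarch beats 1Q84 13–4.
1Q84 beats The Overstory 17–0.
Pachinko beats Middlemarch 11–6.
Middlemarch beats Circe 10–7.
Circe beats Pachinko 9–8.
Every option loses at least one head-to-head, so there is no Condorcet winner.

none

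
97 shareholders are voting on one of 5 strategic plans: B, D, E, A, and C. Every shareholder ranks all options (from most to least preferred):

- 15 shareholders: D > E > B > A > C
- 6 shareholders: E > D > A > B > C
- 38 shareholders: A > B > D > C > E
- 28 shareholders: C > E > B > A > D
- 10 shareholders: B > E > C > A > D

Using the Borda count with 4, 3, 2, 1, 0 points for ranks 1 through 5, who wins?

B

B: 15·2 + 6·1 + 38·3 + 28·2 + 10·4 = 246
D: 15·4 + 6·3 + 38·2 + 28·0 + 10·0 = 154
E: 15·3 + 6·4 + 38·0 + 28·3 + 10·3 = 183
A: 15·1 + 6·2 + 38·4 + 28·1 + 10·1 = 217
C: 15·0 + 6·0 + 38·1 + 28·4 + 10·2 = 170
B has the highest Borda score (246).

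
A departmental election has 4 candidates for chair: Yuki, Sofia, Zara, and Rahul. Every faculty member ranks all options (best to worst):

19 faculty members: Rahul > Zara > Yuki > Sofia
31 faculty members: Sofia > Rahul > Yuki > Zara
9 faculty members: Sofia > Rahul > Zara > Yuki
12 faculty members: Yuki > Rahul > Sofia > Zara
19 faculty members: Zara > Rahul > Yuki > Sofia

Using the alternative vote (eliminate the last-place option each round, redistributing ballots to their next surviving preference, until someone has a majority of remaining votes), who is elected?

Round 1: Yuki 12, Sofia 40, Zara 19, Rahul 19. Eliminate Yuki.
Round 2: Sofia 40, Zara 19, Rahul 31. Eliminate Zara.
Round 3: Sofia 40, Rahul 50. Rahul has a majority.

Rahul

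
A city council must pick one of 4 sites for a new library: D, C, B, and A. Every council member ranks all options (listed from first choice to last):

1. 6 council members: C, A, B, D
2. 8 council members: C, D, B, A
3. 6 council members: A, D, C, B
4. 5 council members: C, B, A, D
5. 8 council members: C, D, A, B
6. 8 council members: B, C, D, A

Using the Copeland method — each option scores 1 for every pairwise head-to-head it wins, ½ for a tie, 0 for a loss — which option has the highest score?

D: beats B and A; loses to C → score 2.
C: beats D, B, and A → score 3.
B: beats A; loses to D and C → score 1.
A: loses to D, C, and B → score 0.
C has the best pairwise record.

C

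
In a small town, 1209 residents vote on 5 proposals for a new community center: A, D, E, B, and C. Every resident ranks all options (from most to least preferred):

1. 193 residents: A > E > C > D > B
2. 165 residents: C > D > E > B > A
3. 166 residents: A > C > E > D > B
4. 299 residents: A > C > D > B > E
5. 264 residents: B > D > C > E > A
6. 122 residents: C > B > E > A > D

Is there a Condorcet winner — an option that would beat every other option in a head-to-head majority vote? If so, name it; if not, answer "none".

A

A vs D: 780–429 for A.
A vs E: 658–551 for A.
A vs B: 658–551 for A.
A vs C: 658–551 for A.
A beats every other option head-to-head.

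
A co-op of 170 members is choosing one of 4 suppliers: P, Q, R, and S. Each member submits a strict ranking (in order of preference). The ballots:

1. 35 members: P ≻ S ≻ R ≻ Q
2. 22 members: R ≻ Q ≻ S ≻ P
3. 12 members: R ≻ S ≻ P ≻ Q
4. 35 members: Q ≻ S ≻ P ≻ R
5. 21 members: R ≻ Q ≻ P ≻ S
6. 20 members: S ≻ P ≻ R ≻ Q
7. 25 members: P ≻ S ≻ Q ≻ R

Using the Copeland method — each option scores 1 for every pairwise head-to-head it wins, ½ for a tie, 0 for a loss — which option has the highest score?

P: beats Q and R; loses to S → score 2.
Q: loses to P, R, and S → score 0.
R: beats Q; loses to P and S → score 1.
S: beats P, Q, and R → score 3.
S has the best pairwise record.

S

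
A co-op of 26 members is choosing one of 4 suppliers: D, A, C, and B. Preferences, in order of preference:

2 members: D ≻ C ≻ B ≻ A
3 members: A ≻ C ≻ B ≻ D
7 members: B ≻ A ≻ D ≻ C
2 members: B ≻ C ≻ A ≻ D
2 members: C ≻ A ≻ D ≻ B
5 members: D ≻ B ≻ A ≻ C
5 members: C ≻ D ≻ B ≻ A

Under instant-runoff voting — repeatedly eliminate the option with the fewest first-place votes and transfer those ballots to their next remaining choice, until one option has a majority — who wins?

Round 1: D 7, A 3, C 7, B 9. Eliminate A.
Round 2: D 7, C 10, B 9. Eliminate D.
Round 3: C 12, B 14. B has a majority.

B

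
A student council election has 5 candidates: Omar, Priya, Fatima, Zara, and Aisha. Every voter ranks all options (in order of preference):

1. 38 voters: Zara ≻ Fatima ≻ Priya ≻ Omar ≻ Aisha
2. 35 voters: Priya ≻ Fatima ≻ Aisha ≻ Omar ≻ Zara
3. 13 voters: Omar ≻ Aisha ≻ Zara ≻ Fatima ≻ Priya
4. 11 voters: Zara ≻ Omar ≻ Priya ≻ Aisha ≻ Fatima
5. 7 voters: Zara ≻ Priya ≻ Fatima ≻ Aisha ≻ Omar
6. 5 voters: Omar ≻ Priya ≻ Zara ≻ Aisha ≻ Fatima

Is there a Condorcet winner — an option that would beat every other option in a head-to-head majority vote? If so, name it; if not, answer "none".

Zara vs Omar: 56–53 for Zara.
Zara vs Priya: 69–40 for Zara.
Zara vs Fatima: 74–35 for Zara.
Zara vs Aisha: 61–48 for Zara.
Zara beats every other option head-to-head.

Zara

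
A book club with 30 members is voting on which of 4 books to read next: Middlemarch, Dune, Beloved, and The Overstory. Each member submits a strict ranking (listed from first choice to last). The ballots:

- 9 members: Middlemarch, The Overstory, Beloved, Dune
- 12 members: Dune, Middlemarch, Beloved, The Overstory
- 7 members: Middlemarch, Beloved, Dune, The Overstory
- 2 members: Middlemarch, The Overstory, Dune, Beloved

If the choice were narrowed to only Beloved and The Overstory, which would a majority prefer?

Beloved

Voters preferring Beloved to The Overstory: 19; preferring The Overstory to Beloved: 11.
Beloved wins the head-to-head.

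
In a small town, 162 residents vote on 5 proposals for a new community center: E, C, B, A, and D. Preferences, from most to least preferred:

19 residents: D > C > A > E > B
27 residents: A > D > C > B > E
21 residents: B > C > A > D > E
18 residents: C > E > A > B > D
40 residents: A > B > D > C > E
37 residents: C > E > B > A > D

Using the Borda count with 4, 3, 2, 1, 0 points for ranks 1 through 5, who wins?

C

E: 19·1 + 27·0 + 21·0 + 18·3 + 40·0 + 37·3 = 184
C: 19·3 + 27·2 + 21·3 + 18·4 + 40·1 + 37·4 = 434
B: 19·0 + 27·1 + 21·4 + 18·1 + 40·3 + 37·2 = 323
A: 19·2 + 27·4 + 21·2 + 18·2 + 40·4 + 37·1 = 421
D: 19·4 + 27·3 + 21·1 + 18·0 + 40·2 + 37·0 = 258
C has the highest Borda score (434).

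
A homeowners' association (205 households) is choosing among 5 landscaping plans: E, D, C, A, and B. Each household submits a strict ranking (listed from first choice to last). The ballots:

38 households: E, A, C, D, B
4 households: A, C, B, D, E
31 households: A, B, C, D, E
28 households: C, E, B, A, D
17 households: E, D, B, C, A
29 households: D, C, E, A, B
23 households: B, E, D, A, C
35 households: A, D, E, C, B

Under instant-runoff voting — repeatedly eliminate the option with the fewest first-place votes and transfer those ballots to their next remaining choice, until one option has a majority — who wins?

E

Round 1: E 55, D 29, C 28, A 70, B 23. Eliminate B.
Round 2: E 78, D 29, C 28, A 70. Eliminate C.
Round 3: E 106, D 29, A 70. E has a majority.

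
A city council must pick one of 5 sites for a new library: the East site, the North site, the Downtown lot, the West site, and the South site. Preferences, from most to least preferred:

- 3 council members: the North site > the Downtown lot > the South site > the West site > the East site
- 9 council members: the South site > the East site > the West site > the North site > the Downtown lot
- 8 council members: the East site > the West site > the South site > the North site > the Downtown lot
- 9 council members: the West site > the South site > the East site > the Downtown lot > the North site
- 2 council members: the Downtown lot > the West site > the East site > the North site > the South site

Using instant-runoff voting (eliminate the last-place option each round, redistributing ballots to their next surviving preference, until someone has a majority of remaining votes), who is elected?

the West site

Round 1: the East site 8, the North site 3, the Downtown lot 2, the West site 9, the South site 9. Eliminate the Downtown lot.
Round 2: the East site 8, the North site 3, the West site 11, the South site 9. Eliminate the North site.
Round 3: the East site 8, the West site 11, the South site 12. Eliminate the East site.
Round 4: the West site 19, the South site 12. The West site has a majority.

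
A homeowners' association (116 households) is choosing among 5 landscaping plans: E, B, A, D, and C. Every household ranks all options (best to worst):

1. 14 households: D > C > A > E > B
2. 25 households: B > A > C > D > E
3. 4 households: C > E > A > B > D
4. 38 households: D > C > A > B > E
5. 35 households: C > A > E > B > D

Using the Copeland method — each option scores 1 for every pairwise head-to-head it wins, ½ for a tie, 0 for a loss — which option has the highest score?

C

E: loses to B, A, D, and C → score 0.
B: beats E and D; loses to A and C → score 2.
A: beats E, B, and D; loses to C → score 3.
D: beats E; loses to B, A, and C → score 1.
C: beats E, B, A, and D → score 4.
C has the best pairwise record.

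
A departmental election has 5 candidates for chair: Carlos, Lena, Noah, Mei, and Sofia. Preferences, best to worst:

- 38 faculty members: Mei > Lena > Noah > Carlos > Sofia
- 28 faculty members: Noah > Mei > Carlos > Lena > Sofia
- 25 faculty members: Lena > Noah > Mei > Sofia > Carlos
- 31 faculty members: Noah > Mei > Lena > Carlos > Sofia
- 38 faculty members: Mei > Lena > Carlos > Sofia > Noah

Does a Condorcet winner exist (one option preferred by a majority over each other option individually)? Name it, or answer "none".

none

Checking pairwise contests:
Lena beats Carlos 132–28.
Mei beats Lena 135–25.
Lena beats Noah 101–59.
Noah beats Mei 84–76.
Carlos beats Sofia 135–25.
Every option loses at least one head-to-head, so there is no Condorcet winner.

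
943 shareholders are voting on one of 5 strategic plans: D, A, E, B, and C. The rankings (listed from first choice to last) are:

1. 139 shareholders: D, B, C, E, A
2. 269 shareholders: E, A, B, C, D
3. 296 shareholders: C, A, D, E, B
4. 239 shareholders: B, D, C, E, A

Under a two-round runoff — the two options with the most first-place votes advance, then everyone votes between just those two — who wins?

Round 1 first-place votes: D 139, A 0, E 269, B 239, C 296.
C and E advance.
Runoff: C is preferred to E by 674 voters; E by 269.
C wins the runoff.

C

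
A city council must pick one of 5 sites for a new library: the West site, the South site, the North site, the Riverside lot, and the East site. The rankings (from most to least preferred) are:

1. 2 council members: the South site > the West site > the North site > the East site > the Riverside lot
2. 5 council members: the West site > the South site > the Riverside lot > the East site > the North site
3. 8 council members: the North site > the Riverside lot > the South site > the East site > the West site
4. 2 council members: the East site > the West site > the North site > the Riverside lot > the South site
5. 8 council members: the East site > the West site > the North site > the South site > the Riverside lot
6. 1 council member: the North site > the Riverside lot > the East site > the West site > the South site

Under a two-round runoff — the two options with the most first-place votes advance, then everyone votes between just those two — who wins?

the East site

Round 1 first-place votes: the West site 5, the South site 2, the North site 9, the Riverside lot 0, the East site 10.
the East site and the North site advance.
Runoff: the East site is preferred to the North site by 15 voters; the North site by 11.
the East site wins the runoff.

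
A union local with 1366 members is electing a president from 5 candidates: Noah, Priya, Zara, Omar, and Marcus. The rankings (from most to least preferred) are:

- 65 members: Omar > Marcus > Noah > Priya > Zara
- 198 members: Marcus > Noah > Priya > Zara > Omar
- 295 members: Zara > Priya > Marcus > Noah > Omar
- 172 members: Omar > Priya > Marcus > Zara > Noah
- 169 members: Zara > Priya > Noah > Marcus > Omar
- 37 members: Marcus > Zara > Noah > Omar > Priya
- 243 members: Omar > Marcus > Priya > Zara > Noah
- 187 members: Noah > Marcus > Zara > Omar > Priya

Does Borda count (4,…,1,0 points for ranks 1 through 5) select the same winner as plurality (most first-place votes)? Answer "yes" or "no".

no

Borda — scores: Noah 2179, Priya 2855, Zara 2954, Omar 2144, Marcus 3528. Winner: Marcus.
Plurality — first-place votes: Noah 187, Priya 0, Zara 464, Omar 480, Marcus 235. Winner: Omar.
The two methods disagree.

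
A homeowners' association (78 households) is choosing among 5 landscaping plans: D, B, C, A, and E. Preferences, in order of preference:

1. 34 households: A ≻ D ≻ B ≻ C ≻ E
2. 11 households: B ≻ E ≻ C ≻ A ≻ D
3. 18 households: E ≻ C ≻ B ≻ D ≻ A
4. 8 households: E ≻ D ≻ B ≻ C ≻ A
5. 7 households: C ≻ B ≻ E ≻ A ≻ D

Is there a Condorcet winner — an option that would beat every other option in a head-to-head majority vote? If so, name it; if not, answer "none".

Checking pairwise contests:
A beats D 52–26.
D beats B 42–36.
D beats C 42–36.
B beats A 44–34.
B beats E 52–26.
Every option loses at least one head-to-head, so there is no Condorcet winner.

none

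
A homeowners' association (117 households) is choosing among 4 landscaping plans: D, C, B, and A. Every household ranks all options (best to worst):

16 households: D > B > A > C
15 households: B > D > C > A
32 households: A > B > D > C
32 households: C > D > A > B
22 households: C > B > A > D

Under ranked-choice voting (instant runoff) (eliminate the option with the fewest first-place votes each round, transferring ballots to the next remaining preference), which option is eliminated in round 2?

D

Round 1: D 16, C 54, B 15, A 32. Eliminate B.
Round 2: D 31, C 54, A 32. Eliminate D.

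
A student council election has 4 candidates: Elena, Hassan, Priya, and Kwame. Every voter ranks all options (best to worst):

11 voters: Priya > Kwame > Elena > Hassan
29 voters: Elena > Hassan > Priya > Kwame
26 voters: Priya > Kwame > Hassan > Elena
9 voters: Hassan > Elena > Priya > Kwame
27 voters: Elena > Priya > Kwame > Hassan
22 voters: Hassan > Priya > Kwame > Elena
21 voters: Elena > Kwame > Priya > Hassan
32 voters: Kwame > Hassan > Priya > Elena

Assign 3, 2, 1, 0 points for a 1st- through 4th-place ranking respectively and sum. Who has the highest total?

Elena: 11·1 + 29·3 + 26·0 + 9·2 + 27·3 + 22·0 + 21·3 + 32·0 = 260
Hassan: 11·0 + 29·2 + 26·1 + 9·3 + 27·0 + 22·3 + 21·0 + 32·2 = 241
Priya: 11·3 + 29·1 + 26·3 + 9·1 + 27·2 + 22·2 + 21·1 + 32·1 = 300
Kwame: 11·2 + 29·0 + 26·2 + 9·0 + 27·1 + 22·1 + 21·2 + 32·3 = 261
Priya has the highest Borda score (300).

Priya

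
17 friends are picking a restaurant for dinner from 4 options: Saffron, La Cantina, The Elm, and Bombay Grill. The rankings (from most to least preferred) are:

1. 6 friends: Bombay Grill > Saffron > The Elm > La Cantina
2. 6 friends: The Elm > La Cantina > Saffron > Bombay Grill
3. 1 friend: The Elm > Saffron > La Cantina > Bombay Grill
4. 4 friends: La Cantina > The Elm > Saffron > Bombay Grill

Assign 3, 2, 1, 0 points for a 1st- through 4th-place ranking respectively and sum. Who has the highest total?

The Elm

Saffron: 6·2 + 6·1 + 1·2 + 4·1 = 24
La Cantina: 6·0 + 6·2 + 1·1 + 4·3 = 25
The Elm: 6·1 + 6·3 + 1·3 + 4·2 = 35
Bombay Grill: 6·3 + 6·0 + 1·0 + 4·0 = 18
The Elm has the highest Borda score (35).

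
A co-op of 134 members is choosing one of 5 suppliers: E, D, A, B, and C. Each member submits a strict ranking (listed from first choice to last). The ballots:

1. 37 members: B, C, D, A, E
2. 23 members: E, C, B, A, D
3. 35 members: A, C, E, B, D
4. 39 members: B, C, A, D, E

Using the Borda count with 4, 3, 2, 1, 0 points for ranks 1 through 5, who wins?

E: 37·0 + 23·4 + 35·2 + 39·0 = 162
D: 37·2 + 23·0 + 35·0 + 39·1 = 113
A: 37·1 + 23·1 + 35·4 + 39·2 = 278
B: 37·4 + 23·2 + 35·1 + 39·4 = 385
C: 37·3 + 23·3 + 35·3 + 39·3 = 402
C has the highest Borda score (402).

C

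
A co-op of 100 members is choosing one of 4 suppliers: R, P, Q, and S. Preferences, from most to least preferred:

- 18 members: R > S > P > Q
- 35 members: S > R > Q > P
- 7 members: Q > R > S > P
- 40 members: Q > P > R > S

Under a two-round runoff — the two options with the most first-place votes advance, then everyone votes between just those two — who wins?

S

Round 1 first-place votes: R 18, P 0, Q 47, S 35.
Q and S advance.
Runoff: Q is preferred to S by 47 voters; S by 53.
S wins the runoff.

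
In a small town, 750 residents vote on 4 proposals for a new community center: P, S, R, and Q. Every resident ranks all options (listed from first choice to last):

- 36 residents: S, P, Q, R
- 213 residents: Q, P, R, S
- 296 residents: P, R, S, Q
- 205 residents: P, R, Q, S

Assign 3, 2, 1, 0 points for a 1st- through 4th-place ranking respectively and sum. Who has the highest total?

P: 36·2 + 213·2 + 296·3 + 205·3 = 2001
S: 36·3 + 213·0 + 296·1 + 205·0 = 404
R: 36·0 + 213·1 + 296·2 + 205·2 = 1215
Q: 36·1 + 213·3 + 296·0 + 205·1 = 880
P has the highest Borda score (2001).

P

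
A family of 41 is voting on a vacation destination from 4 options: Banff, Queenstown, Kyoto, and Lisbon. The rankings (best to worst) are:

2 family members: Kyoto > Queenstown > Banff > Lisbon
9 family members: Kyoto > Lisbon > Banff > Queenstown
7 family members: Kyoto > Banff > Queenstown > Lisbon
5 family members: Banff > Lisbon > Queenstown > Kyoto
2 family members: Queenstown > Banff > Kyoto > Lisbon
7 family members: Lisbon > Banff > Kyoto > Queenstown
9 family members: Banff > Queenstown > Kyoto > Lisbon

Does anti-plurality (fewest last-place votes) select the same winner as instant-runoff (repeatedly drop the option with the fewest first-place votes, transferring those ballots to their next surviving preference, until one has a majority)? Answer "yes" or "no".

yes

Anti-plurality — last-place votes: Banff 0, Queenstown 16, Kyoto 5, Lisbon 20. Winner: Banff.
Instant-runoff — R1 Banff 14, Queenstown 2, Kyoto 18, Lisbon 7 (Queenstown out); R2 Banff 16, Kyoto 18, Lisbon 7 (Lisbon out); R3 Banff 23, Kyoto 18 (Banff winner). Winner: Banff.
The two methods agree.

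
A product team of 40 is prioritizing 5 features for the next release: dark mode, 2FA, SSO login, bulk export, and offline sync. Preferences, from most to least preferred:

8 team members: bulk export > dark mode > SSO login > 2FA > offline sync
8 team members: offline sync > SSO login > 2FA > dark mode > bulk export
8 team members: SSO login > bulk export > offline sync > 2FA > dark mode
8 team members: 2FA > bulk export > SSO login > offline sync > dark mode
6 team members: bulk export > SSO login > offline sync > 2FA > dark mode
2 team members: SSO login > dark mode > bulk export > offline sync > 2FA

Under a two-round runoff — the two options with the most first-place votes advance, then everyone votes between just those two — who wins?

bulk export

Round 1 first-place votes: dark mode 0, 2FA 8, SSO login 10, bulk export 14, offline sync 8.
bulk export and SSO login advance.
Runoff: bulk export is preferred to SSO login by 22 voters; SSO login by 18.
bulk export wins the runoff.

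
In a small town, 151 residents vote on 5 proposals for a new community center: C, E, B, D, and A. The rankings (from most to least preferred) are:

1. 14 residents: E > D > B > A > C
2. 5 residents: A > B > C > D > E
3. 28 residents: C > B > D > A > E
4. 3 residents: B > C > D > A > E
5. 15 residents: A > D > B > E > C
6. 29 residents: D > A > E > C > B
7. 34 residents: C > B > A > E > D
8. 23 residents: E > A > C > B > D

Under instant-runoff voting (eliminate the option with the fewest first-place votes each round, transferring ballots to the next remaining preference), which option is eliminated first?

Round 1: C 62, E 37, B 3, D 29, A 20. Eliminate B.

B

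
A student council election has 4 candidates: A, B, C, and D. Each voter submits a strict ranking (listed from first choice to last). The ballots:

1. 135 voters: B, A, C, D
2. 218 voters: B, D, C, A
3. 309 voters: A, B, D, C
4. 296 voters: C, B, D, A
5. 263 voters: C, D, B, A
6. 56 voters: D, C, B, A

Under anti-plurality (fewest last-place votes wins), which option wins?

B

Last-place votes: A 833, B 0, C 309, D 135.
B is ranked last by the fewest voters, so B wins.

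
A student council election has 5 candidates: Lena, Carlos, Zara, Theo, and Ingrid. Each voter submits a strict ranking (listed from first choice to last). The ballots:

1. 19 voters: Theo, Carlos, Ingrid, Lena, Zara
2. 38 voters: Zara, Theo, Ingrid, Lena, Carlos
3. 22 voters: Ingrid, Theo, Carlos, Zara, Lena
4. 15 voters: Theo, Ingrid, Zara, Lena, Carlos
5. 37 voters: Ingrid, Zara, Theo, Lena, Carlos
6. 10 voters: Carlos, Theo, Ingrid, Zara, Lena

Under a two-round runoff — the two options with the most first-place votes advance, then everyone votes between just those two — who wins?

Round 1 first-place votes: Lena 0, Carlos 10, Zara 38, Theo 34, Ingrid 59.
Ingrid and Zara advance.
Runoff: Ingrid is preferred to Zara by 103 voters; Zara by 38.
Ingrid wins the runoff.

Ingrid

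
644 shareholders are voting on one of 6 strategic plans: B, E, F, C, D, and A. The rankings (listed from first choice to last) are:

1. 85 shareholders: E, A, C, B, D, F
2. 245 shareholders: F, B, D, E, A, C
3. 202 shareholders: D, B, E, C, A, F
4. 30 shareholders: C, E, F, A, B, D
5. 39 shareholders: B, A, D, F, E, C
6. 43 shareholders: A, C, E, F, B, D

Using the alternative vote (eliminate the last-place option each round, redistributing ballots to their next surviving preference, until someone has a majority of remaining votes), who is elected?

Round 1: B 39, E 85, F 245, C 30, D 202, A 43. Eliminate C.
Round 2: B 39, E 115, F 245, D 202, A 43. Eliminate B.
Round 3: E 115, F 245, D 202, A 82. Eliminate A.
Round 4: E 158, F 245, D 241. Eliminate E.
Round 5: F 318, D 326. D has a majority.

D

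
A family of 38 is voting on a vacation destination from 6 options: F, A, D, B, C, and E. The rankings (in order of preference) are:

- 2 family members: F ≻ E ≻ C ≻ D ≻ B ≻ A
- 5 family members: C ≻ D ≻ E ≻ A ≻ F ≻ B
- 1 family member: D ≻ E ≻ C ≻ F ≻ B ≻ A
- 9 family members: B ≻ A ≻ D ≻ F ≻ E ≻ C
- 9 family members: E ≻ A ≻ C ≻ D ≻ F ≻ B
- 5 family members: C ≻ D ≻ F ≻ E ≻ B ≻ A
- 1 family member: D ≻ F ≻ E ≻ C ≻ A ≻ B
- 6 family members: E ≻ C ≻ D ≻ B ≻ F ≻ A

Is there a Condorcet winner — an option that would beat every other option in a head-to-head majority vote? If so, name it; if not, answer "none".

Checking pairwise contests:
A beats F 23–15.
D beats A 20–18.
C beats D 27–11.
F beats B 23–15.
E beats C 28–10.
D beats E 21–17.
Every option loses at least one head-to-head, so there is no Condorcet winner.

none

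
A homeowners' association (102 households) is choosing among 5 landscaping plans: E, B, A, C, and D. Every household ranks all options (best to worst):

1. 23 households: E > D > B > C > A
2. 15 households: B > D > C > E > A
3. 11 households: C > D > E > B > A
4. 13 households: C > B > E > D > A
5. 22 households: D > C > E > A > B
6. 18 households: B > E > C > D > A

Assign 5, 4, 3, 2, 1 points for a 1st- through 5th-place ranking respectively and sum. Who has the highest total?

D

E: 23·5 + 15·2 + 11·3 + 13·3 + 22·3 + 18·4 = 355
B: 23·3 + 15·5 + 11·2 + 13·4 + 22·1 + 18·5 = 330
A: 23·1 + 15·1 + 11·1 + 13·1 + 22·2 + 18·1 = 124
C: 23·2 + 15·3 + 11·5 + 13·5 + 22·4 + 18·3 = 353
D: 23·4 + 15·4 + 11·4 + 13·2 + 22·5 + 18·2 = 368
D has the highest Borda score (368).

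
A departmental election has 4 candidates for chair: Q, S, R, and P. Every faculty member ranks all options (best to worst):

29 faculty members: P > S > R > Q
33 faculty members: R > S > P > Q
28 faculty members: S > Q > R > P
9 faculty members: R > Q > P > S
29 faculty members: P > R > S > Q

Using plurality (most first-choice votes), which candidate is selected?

First-place votes: Q 0, S 28, R 42, P 58.
P has the most first-place votes.

P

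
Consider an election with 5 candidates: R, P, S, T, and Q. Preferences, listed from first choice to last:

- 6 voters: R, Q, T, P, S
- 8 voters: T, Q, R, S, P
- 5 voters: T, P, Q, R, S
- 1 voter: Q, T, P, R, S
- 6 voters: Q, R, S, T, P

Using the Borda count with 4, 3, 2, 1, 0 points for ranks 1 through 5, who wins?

R: 6·4 + 8·2 + 5·1 + 1·1 + 6·3 = 64
P: 6·1 + 8·0 + 5·3 + 1·2 + 6·0 = 23
S: 6·0 + 8·1 + 5·0 + 1·0 + 6·2 = 20
T: 6·2 + 8·4 + 5·4 + 1·3 + 6·1 = 73
Q: 6·3 + 8·3 + 5·2 + 1·4 + 6·4 = 80
Q has the highest Borda score (80).

Q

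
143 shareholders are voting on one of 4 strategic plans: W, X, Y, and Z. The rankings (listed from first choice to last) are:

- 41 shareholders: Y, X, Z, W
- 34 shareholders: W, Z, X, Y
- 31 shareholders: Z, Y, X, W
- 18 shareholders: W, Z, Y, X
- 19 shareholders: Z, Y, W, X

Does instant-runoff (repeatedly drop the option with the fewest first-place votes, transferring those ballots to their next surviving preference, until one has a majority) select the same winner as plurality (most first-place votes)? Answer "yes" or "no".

no

Instant-runoff — R1 W 52, X 0, Y 41, Z 50 (X out); R2 W 52, Y 41, Z 50 (Y out); R3 W 52, Z 91 (Z winner). Winner: Z.
Plurality — first-place votes: W 52, X 0, Y 41, Z 50. Winner: W.
The two methods disagree.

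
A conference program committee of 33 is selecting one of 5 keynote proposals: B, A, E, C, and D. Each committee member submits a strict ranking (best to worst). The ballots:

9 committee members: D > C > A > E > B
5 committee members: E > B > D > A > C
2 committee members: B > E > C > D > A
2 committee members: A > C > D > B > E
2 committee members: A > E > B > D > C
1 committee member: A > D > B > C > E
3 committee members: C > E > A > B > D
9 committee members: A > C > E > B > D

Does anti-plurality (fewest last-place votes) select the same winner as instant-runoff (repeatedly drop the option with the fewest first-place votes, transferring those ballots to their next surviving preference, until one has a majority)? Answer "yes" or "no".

yes

Anti-plurality — last-place votes: B 9, A 2, E 3, C 7, D 12. Winner: A.
Instant-runoff — R1 B 2, A 14, E 5, C 3, D 9 (B out); R2 A 14, E 7, C 3, D 9 (C out); R3 A 14, E 10, D 9 (D out); R4 A 23, E 10 (A winner). Winner: A.
The two methods agree.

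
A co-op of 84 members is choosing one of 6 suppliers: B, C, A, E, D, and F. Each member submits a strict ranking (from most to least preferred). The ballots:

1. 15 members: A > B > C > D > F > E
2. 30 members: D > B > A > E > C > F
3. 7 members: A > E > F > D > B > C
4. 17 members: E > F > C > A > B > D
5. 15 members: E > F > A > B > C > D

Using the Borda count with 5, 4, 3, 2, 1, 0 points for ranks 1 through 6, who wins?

B: 15·4 + 30·4 + 7·1 + 17·1 + 15·2 = 234
C: 15·3 + 30·1 + 7·0 + 17·3 + 15·1 = 141
A: 15·5 + 30·3 + 7·5 + 17·2 + 15·3 = 279
E: 15·0 + 30·2 + 7·4 + 17·5 + 15·5 = 248
D: 15·2 + 30·5 + 7·2 + 17·0 + 15·0 = 194
F: 15·1 + 30·0 + 7·3 + 17·4 + 15·4 = 164
A has the highest Borda score (279).

A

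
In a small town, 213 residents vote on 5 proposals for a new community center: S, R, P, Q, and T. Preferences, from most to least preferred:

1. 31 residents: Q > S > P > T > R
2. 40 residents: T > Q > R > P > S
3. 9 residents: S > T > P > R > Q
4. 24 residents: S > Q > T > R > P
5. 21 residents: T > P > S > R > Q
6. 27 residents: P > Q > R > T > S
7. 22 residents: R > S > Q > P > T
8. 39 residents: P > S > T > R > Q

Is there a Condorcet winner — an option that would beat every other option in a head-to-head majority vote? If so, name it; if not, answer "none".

Checking pairwise contests:
P beats S 127–86.
S beats R 124–89.
Q beats P 117–96.
S beats Q 115–98.
S beats T 125–88.
Every option loses at least one head-to-head, so there is no Condorcet winner.

none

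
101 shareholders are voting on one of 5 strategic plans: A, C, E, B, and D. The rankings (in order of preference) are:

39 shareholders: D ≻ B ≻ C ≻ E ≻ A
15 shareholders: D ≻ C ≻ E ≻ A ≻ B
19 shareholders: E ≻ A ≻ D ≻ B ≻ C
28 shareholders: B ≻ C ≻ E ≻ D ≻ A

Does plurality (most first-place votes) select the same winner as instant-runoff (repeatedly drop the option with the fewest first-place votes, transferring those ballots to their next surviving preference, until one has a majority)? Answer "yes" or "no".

Plurality — first-place votes: A 0, C 0, E 19, B 28, D 54. Winner: D.
Instant-runoff — R1 A 0, C 0, E 19, B 28, D 54 (D winner). Winner: D.
The two methods agree.

yes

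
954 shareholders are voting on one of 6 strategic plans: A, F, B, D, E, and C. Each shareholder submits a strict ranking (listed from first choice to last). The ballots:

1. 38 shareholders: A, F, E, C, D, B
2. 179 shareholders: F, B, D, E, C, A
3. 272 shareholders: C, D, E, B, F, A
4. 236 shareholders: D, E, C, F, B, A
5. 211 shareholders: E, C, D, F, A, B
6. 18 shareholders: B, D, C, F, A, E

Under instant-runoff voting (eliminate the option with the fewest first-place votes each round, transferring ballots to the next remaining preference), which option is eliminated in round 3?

Round 1: A 38, F 179, B 18, D 236, E 211, C 272. Eliminate B.
Round 2: A 38, F 179, D 254, E 211, C 272. Eliminate A.
Round 3: F 217, D 254, E 211, C 272. Eliminate E.

E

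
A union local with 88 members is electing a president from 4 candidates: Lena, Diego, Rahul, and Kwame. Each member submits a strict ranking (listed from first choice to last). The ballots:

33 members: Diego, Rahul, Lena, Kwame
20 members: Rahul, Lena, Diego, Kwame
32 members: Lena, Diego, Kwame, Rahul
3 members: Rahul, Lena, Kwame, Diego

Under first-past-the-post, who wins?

First-place votes: Lena 32, Diego 33, Rahul 23, Kwame 0.
Diego has the most first-place votes.

Diego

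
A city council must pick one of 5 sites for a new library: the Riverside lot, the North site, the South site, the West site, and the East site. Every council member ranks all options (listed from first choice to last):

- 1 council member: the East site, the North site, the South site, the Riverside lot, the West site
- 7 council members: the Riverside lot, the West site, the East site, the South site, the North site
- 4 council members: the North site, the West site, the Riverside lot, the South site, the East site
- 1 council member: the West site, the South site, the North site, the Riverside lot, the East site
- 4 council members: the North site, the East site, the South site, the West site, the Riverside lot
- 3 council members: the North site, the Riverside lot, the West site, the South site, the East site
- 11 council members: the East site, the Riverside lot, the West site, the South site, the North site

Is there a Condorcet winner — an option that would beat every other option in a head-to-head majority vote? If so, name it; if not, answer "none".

the East site vs the Riverside lot: 16–15 for the East site.
the East site vs the North site: 19–12 for the East site.
the East site vs the South site: 23–8 for the East site.
the East site vs the West site: 16–15 for the East site.
the East site beats every other option head-to-head.

the East site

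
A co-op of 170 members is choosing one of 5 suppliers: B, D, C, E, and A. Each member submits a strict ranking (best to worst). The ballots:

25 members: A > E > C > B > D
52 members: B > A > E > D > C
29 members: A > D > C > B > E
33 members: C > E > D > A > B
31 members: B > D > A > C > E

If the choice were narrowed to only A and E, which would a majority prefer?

Voters preferring A to E: 137; preferring E to A: 33.
A wins the head-to-head.

A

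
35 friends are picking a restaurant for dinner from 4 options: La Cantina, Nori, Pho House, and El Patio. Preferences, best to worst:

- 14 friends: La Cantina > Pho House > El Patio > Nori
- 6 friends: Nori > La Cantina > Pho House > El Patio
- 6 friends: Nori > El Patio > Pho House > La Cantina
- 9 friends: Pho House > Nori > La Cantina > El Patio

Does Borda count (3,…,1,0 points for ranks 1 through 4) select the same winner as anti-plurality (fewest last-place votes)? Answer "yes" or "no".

Borda — scores: La Cantina 63, Nori 54, Pho House 67, El Patio 26. Winner: Pho House.
Anti-plurality — last-place votes: La Cantina 6, Nori 14, Pho House 0, El Patio 15. Winner: Pho House.
The two methods agree.

yes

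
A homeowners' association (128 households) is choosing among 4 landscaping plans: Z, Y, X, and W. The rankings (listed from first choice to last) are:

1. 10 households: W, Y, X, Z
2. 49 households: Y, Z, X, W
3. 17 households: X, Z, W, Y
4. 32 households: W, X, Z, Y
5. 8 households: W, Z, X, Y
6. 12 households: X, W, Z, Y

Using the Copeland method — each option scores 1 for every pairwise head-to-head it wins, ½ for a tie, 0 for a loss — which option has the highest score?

Z: beats Y and W; loses to X → score 2.
Y: loses to Z, X, and W → score 0.
X: beats Z, Y, and W → score 3.
W: beats Y; loses to Z and X → score 1.
X has the best pairwise record.

X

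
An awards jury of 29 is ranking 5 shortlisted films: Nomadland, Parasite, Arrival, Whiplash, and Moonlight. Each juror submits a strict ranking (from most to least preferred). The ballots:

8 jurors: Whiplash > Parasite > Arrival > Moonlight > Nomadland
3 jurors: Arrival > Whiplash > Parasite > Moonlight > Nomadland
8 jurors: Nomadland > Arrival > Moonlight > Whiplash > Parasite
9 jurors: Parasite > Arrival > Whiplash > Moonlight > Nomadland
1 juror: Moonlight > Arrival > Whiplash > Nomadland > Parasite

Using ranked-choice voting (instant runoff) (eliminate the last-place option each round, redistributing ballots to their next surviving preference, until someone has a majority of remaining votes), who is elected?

Round 1: Nomadland 8, Parasite 9, Arrival 3, Whiplash 8, Moonlight 1. Eliminate Moonlight.
Round 2: Nomadland 8, Parasite 9, Arrival 4, Whiplash 8. Eliminate Arrival.
Round 3: Nomadland 8, Parasite 9, Whiplash 12. Eliminate Nomadland.
Round 4: Parasite 9, Whiplash 20. Whiplash has a majority.

Whiplash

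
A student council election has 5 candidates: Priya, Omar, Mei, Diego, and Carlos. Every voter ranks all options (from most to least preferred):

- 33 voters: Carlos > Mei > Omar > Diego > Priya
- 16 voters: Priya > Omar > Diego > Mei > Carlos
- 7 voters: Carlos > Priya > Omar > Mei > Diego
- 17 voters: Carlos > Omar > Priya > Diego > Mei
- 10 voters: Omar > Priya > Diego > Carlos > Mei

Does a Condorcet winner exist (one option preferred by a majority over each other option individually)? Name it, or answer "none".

Carlos vs Priya: 57–26 for Carlos.
Carlos vs Omar: 57–26 for Carlos.
Carlos vs Mei: 67–16 for Carlos.
Carlos vs Diego: 57–26 for Carlos.
Carlos beats every other option head-to-head.

Carlos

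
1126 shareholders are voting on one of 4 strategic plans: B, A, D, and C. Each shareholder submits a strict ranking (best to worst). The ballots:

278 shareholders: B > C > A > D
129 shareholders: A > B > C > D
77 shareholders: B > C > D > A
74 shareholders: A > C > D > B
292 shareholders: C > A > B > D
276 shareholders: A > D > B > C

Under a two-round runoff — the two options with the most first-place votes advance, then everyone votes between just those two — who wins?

Round 1 first-place votes: B 355, A 479, D 0, C 292.
A and B advance.
Runoff: A is preferred to B by 771 voters; B by 355.
A wins the runoff.

A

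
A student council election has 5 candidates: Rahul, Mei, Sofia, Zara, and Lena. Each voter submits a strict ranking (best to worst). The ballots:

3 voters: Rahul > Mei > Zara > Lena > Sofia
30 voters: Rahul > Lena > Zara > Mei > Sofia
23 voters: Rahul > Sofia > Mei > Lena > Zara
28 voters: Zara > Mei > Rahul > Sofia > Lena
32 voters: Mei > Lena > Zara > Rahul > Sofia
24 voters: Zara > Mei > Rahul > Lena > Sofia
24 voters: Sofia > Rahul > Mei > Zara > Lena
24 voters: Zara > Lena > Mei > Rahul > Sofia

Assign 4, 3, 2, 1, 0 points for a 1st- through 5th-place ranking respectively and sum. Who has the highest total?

Rahul: 3·4 + 30·4 + 23·4 + 28·2 + 32·1 + 24·2 + 24·3 + 24·1 = 456
Mei: 3·3 + 30·1 + 23·2 + 28·3 + 32·4 + 24·3 + 24·2 + 24·2 = 465
Sofia: 3·0 + 30·0 + 23·3 + 28·1 + 32·0 + 24·0 + 24·4 + 24·0 = 193
Zara: 3·2 + 30·2 + 23·0 + 28·4 + 32·2 + 24·4 + 24·1 + 24·4 = 458
Lena: 3·1 + 30·3 + 23·1 + 28·0 + 32·3 + 24·1 + 24·0 + 24·3 = 308
Mei has the highest Borda score (465).

Mei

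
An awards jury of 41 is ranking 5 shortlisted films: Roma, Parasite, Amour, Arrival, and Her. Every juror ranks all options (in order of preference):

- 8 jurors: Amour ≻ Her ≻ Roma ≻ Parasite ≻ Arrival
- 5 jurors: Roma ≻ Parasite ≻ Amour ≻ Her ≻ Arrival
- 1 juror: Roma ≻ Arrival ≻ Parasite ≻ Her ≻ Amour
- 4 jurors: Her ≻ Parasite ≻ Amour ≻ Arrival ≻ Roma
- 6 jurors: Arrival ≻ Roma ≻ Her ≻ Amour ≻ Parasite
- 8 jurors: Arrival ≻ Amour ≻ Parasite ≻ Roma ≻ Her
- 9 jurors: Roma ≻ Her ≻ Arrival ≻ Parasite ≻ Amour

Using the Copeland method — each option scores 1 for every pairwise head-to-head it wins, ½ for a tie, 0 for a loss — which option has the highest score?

Roma: beats Parasite, Amour, Arrival, and Her → score 4.
Parasite: loses to Roma, Amour, Arrival, and Her → score 0.
Amour: beats Parasite and Her; loses to Roma and Arrival → score 2.
Arrival: beats Parasite and Amour; loses to Roma and Her → score 2.
Her: beats Parasite and Arrival; loses to Roma and Amour → score 2.
Roma has the best pairwise record.

Roma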